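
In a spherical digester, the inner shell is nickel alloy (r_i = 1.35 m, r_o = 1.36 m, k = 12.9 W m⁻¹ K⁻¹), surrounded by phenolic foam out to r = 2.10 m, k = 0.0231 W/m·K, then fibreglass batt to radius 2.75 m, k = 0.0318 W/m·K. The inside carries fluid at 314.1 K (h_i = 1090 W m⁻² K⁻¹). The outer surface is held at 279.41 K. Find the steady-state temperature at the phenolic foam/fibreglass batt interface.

T = 287.7 K

Series thermal resistances, inner to outer:
  R_conv,in = 1/(4πr²h) = 1/(4π·1.35²·1090) = 4.006×10^-5 K/W
  R_nickel alloy = (1/1.35 − 1/1.36)/(4πk) = 0.005447/(4π·12.9) = 3.360×10^-5 K/W
  R_phenolic foam = (1/1.36 − 1/2.10)/(4πk) = 0.2591/(4π·0.0231) = 0.8926 K/W
  R_fibreglass batt = (1/2.10 − 1/2.75)/(4πk) = 0.1126/(4π·0.0318) = 0.2817 K/W
ΣR = 4.006×10^-5 + 3.360×10^-5 + 0.8926 + 0.2817 = 1.174 K/W
Q = ΔT/ΣR = (314.1 K − 279.41 K)/1.174 = 29.55 W
From the inner boundary to the phenolic foam/fibreglass batt interface, ΣR_partial = 0.8927 K/W.
T_interface = T_in − Q·ΣR_partial = 314.1 K − (29.55)(0.8927) = 287.7 K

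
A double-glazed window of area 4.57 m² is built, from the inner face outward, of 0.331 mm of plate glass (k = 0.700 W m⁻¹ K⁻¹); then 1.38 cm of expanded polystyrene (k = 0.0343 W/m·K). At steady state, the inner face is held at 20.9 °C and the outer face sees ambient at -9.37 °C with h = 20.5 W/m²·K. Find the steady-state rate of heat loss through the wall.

Treat each layer as a resistance in series:
  R_plate glass = L/(kA) = 3.31×10^-4/(0.700·4.57) = 1.035×10^-4 K/W
  R_expanded polystyrene = L/(kA) = 0.0138/(0.0343·4.57) = 0.08804 K/W
  R_conv,out = 1/(hA) = 1/(20.5·4.57) = 0.01067 K/W
ΣR = 1.035×10^-4 + 0.08804 + 0.01067 = 0.09881 K/W
Q = ΔT/ΣR = (20.9 °C − -9.37 °C)/0.09881 = 306 W

Q = 306 W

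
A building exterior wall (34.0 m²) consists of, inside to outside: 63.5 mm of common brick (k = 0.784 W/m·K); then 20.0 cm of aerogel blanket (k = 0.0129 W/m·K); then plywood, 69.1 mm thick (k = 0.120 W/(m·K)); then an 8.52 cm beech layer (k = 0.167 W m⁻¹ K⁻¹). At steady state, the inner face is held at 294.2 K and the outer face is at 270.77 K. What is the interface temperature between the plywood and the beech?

Resistance network (inner→outer):
  R_common brick = L/(kA) = 0.0635/(0.784·34.0) = 0.002382 K/W
  R_aerogel blanket = L/(kA) = 0.200/(0.0129·34.0) = 0.4560 K/W
  R_plywood = L/(kA) = 0.0691/(0.120·34.0) = 0.01694 K/W
  R_beech = L/(kA) = 0.0852/(0.167·34.0) = 0.01501 K/W
ΣR = 0.002382 + 0.4560 + 0.01694 + 0.01501 = 0.4903 K/W
Q = ΔT/ΣR = (294.2 K − 270.77 K)/0.4903 = 47.79 W
From the inner boundary to the plywood/beech interface, ΣR_partial = 0.4753 K/W.
T_interface = T_in − Q·ΣR_partial = 294.2 K − (47.79)(0.4753) = 271.49 K

T = 271.49 K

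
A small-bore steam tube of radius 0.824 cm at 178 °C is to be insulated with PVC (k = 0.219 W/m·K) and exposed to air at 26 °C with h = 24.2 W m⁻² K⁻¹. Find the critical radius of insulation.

r_cr = 0.905 cm

For a cylinder, r_cr = k_ins/h = 0.219/24.2 = 0.00905 m = 0.905 cm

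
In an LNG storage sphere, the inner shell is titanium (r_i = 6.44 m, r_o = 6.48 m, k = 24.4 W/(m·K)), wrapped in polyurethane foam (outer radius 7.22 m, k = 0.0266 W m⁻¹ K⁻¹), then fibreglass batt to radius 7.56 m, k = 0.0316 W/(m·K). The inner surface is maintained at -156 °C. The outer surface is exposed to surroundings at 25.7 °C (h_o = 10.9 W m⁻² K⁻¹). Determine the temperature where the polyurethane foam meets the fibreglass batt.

Series thermal resistances, inner to outer:
  R_titanium = (1/6.44 − 1/6.48)/(4πk) = 9.585×10^-4/(4π·24.4) = 3.126×10^-6 K/W
  R_polyurethane foam = (1/6.48 − 1/7.22)/(4πk) = 0.01582/(4π·0.0266) = 0.04732 K/W
  R_fibreglass batt = (1/7.22 − 1/7.56)/(4πk) = 0.006229/(4π·0.0316) = 0.01569 K/W
  R_conv,out = 1/(4πr²h) = 1/(4π·7.56²·10.9) = 1.277×10^-4 K/W
ΣR = 3.126×10^-6 + 0.04732 + 0.01569 + 1.277×10^-4 = 0.06314 K/W
Q = ΔT/ΣR = (-156 °C − 25.7 °C)/0.06314 = -2878 W
From the inner boundary to the polyurethane foam/fibreglass batt interface, ΣR_partial = 0.04732 K/W.
T_interface = T_in − Q·ΣR_partial = -156 °C − (-2878)(0.04732) = -19.8 °C

T = -19.8 °C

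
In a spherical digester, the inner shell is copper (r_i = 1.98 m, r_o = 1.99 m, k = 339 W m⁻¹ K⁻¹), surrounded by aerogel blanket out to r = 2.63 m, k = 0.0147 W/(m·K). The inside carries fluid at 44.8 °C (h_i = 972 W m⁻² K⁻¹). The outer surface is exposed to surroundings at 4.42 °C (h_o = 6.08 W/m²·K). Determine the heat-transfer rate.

Treat each layer as a resistance in series:
  R_conv,in = 1/(4πr²h) = 1/(4π·1.98²·972) = 2.088×10^-5 K/W
  R_copper = (1/1.98 − 1/1.99)/(4πk) = 0.002538/(4π·339) = 5.958×10^-7 K/W
  R_aerogel blanket = (1/1.99 − 1/2.63)/(4πk) = 0.1223/(4π·0.0147) = 0.6620 K/W
  R_conv,out = 1/(4πr²h) = 1/(4π·2.63²·6.08) = 0.001892 K/W
ΣR = 2.088×10^-5 + 5.958×10^-7 + 0.6620 + 0.001892 = 0.6639 K/W
Q = ΔT/ΣR = (44.8 °C − 4.42 °C)/0.6639 = 60.8 W

Q = 60.8 W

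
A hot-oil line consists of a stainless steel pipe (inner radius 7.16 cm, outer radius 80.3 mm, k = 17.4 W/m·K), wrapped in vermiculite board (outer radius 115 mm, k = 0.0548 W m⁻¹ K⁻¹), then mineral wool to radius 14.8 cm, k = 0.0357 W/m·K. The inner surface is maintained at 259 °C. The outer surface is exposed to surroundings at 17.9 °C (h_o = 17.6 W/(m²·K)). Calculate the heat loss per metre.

Q' = 108 W/m

Treat each layer as a resistance in series:
  R'_stainless steel = ln(0.0803/0.0716)/(2πk) = 0.1147/(2π·17.4) = 0.001049 m·K/W
  R'_vermiculite board = ln(0.115/0.0803)/(2πk) = 0.3592/(2π·0.0548) = 1.043 m·K/W
  R'_mineral wool = ln(0.148/0.115)/(2πk) = 0.2523/(2π·0.0357) = 1.125 m·K/W
  R'_conv,out = 1/(2πr h) = 1/(2π·0.148·17.6) = 0.06110 m·K/W
ΣR = 0.001049 + 1.043 + 1.125 + 0.06110 = 2.230 m·K/W
Q' = ΔT/ΣR = (259 °C − 17.9 °C)/2.230 = 108 W/m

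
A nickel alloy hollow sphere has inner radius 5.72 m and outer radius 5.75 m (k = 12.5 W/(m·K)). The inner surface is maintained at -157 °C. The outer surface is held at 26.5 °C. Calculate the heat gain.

Q = 4πk·ΔT/(1/r₁ − 1/r₂) = 4π × 12.5 × 183.5 / (1/5.72 − 1/5.75) = 3.16×10^7 W

Q = 31600 kW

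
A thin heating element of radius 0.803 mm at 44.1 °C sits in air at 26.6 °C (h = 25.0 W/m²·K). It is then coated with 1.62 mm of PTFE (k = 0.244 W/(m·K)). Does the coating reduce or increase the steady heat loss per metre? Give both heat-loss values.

Critical radius for a cylinder: r_cr = k/h = 0.00976 m = 0.976 cm.
Outer radius after coating: r₂ = 8.03×10^-4 + 0.00162 = 0.002423 m.
Since r₁ < r_cr and r₂ ≤ r_cr, the coating moves toward the maximum at r_cr — heat loss rises.
Bare: R = 1/(2πr₁h) = 7.928 m·K/W; Q = 17.5/7.928 = 2.21 W/m.
Coated: R = R_cond + R_conv = 3.348 m·K/W; Q = 17.5/3.348 = 5.23 W/m.

increases: 2.21 → 5.23 W/m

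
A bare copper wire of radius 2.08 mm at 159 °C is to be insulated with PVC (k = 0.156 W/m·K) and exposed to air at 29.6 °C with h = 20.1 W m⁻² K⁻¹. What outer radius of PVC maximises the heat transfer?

For a cylinder, r_cr = k_ins/h = 0.156/20.1 = 0.00776 m = 0.776 cm

r_cr = 0.776 cm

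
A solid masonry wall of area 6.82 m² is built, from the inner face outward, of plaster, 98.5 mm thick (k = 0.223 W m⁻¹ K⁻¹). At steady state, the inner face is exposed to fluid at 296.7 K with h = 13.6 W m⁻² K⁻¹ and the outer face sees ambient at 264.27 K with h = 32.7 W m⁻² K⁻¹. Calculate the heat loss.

Series thermal resistances, inner to outer:
  R_conv,in = 1/(hA) = 1/(13.6·6.82) = 0.01078 K/W
  R_plaster = L/(kA) = 0.0985/(0.223·6.82) = 0.06477 K/W
  R_conv,out = 1/(hA) = 1/(32.7·6.82) = 0.004484 K/W
ΣR = 0.01078 + 0.06477 + 0.004484 = 0.08003 K/W
Q = ΔT/ΣR = (296.7 K − 264.27 K)/0.08003 = 405 W

Q = 405 W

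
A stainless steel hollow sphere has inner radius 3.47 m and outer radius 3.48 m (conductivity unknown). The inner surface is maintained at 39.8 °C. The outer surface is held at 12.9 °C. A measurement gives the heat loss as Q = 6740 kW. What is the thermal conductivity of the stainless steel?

ΣR = ΔT/Q = |39.8 − 12.9|/6.74×10^6 = 3.991×10^-6 K/W
(1/r₁−1/r₂)/(4πk) = 3.991×10^-6 ⇒ k = 8.281×10^-4/(4π·3.991×10^-6) = 16.5 W/m·K

k = 16.5 W/m·K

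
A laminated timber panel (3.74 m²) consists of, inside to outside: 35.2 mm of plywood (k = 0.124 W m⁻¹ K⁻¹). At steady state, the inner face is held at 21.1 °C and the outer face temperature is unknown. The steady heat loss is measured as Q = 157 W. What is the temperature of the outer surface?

Series resistances:
  R_plywood = L/(kA) = 0.0352/(0.124·3.74) = 0.07590 K/W
ΣR = 0.07590 K/W
ΔT = Q·ΣR = 157 × 0.07590 = 11.92 K
Heat flows outward, so T_out = T_in − ΔT = 21.1 − 11.92 = 9.18 °C

T_out = 9.18 °C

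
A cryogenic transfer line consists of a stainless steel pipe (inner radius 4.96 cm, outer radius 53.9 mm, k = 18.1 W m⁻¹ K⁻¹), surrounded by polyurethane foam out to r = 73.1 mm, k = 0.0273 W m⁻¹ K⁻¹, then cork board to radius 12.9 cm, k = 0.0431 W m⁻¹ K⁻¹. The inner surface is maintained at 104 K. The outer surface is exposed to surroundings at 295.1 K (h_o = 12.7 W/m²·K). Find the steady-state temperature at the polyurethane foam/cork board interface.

Resistance network (inner→outer):
  R'_stainless steel = ln(0.0539/0.0496)/(2πk) = 0.08314/(2π·18.1) = 7.311×10^-4 m·K/W
  R'_polyurethane foam = ln(0.0731/0.0539)/(2πk) = 0.3047/(2π·0.0273) = 1.776 m·K/W
  R'_cork board = ln(0.129/0.0731)/(2πk) = 0.5680/(2π·0.0431) = 2.097 m·K/W
  R'_conv,out = 1/(2πr h) = 1/(2π·0.129·12.7) = 0.09715 m·K/W
ΣR = 7.311×10^-4 + 1.776 + 2.097 + 0.09715 = 3.971 m·K/W
Q' = ΔT/ΣR = (104 K − 295.1 K)/3.971 = -48.12 W/m
From the inner boundary to the polyurethane foam/cork board interface, ΣR_partial = 1.777 m·K/W.
T_interface = T_in − Q'·ΣR_partial = 104 K − (-48.12)(1.777) = 189.5 K

T = 189.5 K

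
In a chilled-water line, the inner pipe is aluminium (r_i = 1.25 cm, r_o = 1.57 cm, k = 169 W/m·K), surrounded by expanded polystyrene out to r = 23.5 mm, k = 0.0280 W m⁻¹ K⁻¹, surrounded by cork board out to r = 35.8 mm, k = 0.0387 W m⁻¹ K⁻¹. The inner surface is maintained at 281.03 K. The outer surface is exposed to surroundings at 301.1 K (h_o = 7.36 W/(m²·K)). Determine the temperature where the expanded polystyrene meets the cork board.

T = 291.0 K

Resistance network (inner→outer):
  R'_aluminium = ln(0.0157/0.0125)/(2πk) = 0.2279/(2π·169) = 2.147×10^-4 m·K/W
  R'_expanded polystyrene = ln(0.0235/0.0157)/(2πk) = 0.4033/(2π·0.0280) = 2.293 m·K/W
  R'_cork board = ln(0.0358/0.0235)/(2πk) = 0.4209/(2π·0.0387) = 1.731 m·K/W
  R'_conv,out = 1/(2πr h) = 1/(2π·0.0358·7.36) = 0.6040 m·K/W
ΣR = 2.147×10^-4 + 2.293 + 1.731 + 0.6040 = 4.628 m·K/W
Q' = ΔT/ΣR = (281.03 K − 301.1 K)/4.628 = -4.337 W/m
From the inner boundary to the expanded polystyrene/cork board interface, ΣR_partial = 2.293 m·K/W.
T_interface = T_in − Q'·ΣR_partial = 281.03 K − (-4.337)(2.293) = 291.0 K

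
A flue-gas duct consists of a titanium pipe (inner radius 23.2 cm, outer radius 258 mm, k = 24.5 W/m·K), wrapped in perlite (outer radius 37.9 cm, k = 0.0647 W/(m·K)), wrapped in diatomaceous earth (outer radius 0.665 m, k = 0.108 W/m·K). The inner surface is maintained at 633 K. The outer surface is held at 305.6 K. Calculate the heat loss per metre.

Q' = 184 W/m

Resistance network (inner→outer):
  R'_titanium = ln(0.258/0.232)/(2πk) = 0.1062/(2π·24.5) = 6.900×10^-4 m·K/W
  R'_perlite = ln(0.379/0.258)/(2πk) = 0.3846/(2π·0.0647) = 0.9460 m·K/W
  R'_diatomaceous earth = ln(0.665/0.379)/(2πk) = 0.5623/(2π·0.108) = 0.8286 m·K/W
ΣR = 6.900×10^-4 + 0.9460 + 0.8286 = 1.775 m·K/W
Q' = ΔT/ΣR = (633 K − 305.6 K)/1.775 = 184 W/m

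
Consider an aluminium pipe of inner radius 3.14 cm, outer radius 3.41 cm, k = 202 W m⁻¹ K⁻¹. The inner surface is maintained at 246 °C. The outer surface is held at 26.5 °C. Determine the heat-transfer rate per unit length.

Q' = 3380 kW/m

Q' = 2πk·ΔT/ln(r₂/r₁) = 2π × 202 × 219.5 / ln(0.0341/0.0314) = 3.38×10^6 W/m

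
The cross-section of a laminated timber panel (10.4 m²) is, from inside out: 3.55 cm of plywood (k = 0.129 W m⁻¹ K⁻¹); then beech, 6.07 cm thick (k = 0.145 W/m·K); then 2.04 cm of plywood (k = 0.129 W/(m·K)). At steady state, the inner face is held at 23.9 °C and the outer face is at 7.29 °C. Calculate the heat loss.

Series thermal resistances, inner to outer:
  R_plywood = L/(kA) = 0.0355/(0.129·10.4) = 0.02646 K/W
  R_beech = L/(kA) = 0.0607/(0.145·10.4) = 0.04025 K/W
  R_plywood = L/(kA) = 0.0204/(0.129·10.4) = 0.01521 K/W
ΣR = 0.02646 + 0.04025 + 0.01521 = 0.08192 K/W
Q = ΔT/ΣR = (23.9 °C − 7.29 °C)/0.08192 = 203 W

Q = 203 W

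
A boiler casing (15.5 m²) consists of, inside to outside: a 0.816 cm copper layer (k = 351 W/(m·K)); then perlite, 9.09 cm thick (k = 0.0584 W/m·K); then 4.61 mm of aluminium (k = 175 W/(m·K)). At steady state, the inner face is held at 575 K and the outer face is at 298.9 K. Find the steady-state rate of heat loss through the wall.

Q = 2.75 kW

Treat each layer as a resistance in series:
  R_copper = L/(kA) = 0.00816/(351·15.5) = 1.500×10^-6 K/W
  R_perlite = L/(kA) = 0.0909/(0.0584·15.5) = 0.1004 K/W
  R_aluminium = L/(kA) = 0.00461/(175·15.5) = 1.700×10^-6 K/W
ΣR = 1.500×10^-6 + 0.1004 + 1.700×10^-6 = 0.1004 K/W
Q = ΔT/ΣR = (575 K − 298.9 K)/0.1004 = 2750 W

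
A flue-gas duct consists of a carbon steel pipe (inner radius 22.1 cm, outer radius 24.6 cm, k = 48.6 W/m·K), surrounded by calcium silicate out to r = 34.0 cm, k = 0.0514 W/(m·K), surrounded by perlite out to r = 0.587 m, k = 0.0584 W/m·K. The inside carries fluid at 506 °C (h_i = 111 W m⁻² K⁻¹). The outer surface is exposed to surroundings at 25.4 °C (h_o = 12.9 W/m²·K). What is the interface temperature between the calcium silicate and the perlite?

Resistance network (inner→outer):
  R'_conv,in = 1/(2πr h) = 1/(2π·0.221·111) = 0.006488 m·K/W
  R'_carbon steel = ln(0.246/0.221)/(2πk) = 0.1072/(2π·48.6) = 3.510×10^-4 m·K/W
  R'_calcium silicate = ln(0.340/0.246)/(2πk) = 0.3236/(2π·0.0514) = 1.002 m·K/W
  R'_perlite = ln(0.587/0.340)/(2πk) = 0.5461/(2π·0.0584) = 1.488 m·K/W
  R'_conv,out = 1/(2πr h) = 1/(2π·0.587·12.9) = 0.02102 m·K/W
ΣR = 0.006488 + 3.510×10^-4 + 1.002 + 1.488 + 0.02102 = 2.518 m·K/W
Q' = ΔT/ΣR = (506 °C − 25.4 °C)/2.518 = 190.9 W/m
From the inner boundary to the calcium silicate/perlite interface, ΣR_partial = 1.009 m·K/W.
T_interface = T_in − Q'·ΣR_partial = 506 °C − (190.9)(1.009) = 313 °C

T = 313 °C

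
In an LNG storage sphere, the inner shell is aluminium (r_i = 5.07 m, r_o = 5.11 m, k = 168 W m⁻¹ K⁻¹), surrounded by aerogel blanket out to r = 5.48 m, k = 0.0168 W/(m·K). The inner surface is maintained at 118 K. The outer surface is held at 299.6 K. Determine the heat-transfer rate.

Q = 2.90 kW

Resistance network (inner→outer):
  R_aluminium = (1/5.07 − 1/5.11)/(4πk) = 0.001544/(4π·168) = 7.313×10^-7 K/W
  R_aerogel blanket = (1/5.11 − 1/5.48)/(4πk) = 0.01321/(4π·0.0168) = 0.06259 K/W
ΣR = 7.313×10^-7 + 0.06259 = 0.06259 K/W
Q = ΔT/ΣR = (118 K − 299.6 K)/0.06259 = -2900 W
(Negative Q ⇒ heat flows inward; heat gain = 2900 W.)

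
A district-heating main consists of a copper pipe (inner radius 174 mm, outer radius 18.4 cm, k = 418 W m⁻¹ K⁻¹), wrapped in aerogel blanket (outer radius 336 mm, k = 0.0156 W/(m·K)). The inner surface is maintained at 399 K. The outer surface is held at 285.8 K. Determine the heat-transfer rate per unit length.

Resistance network (inner→outer):
  R'_copper = ln(0.184/0.174)/(2πk) = 0.05588/(2π·418) = 2.128×10^-5 m·K/W
  R'_aerogel blanket = ln(0.336/0.184)/(2πk) = 0.6022/(2π·0.0156) = 6.144 m·K/W
ΣR = 2.128×10^-5 + 6.144 = 6.144 m·K/W
Q' = ΔT/ΣR = (399 K − 285.8 K)/6.144 = 18.4 W/m

Q' = 18.4 W/m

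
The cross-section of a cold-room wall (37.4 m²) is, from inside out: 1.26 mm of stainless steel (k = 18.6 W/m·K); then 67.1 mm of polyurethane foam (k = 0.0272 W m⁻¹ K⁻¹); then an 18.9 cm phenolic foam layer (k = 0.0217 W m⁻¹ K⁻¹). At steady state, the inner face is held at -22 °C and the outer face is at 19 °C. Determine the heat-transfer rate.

Resistance network (inner→outer):
  R_stainless steel = L/(kA) = 0.00126/(18.6·37.4) = 1.811×10^-6 K/W
  R_polyurethane foam = L/(kA) = 0.0671/(0.0272·37.4) = 0.06596 K/W
  R_phenolic foam = L/(kA) = 0.189/(0.0217·37.4) = 0.2329 K/W
ΣR = 1.811×10^-6 + 0.06596 + 0.2329 = 0.2989 K/W
Q = ΔT/ΣR = (-22 °C − 19 °C)/0.2989 = -137 W
(Negative Q ⇒ heat flows inward; heat gain = 137 W.)

Q = 137 W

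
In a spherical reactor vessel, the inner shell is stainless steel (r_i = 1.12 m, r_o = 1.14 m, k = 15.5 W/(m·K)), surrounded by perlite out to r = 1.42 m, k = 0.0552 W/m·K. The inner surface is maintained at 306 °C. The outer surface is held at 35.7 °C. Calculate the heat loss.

Resistance network (inner→outer):
  R_stainless steel = (1/1.12 − 1/1.14)/(4πk) = 0.01566/(4π·15.5) = 8.042×10^-5 K/W
  R_perlite = (1/1.14 − 1/1.42)/(4πk) = 0.1730/(4π·0.0552) = 0.2494 K/W
ΣR = 8.042×10^-5 + 0.2494 = 0.2495 K/W
Q = ΔT/ΣR = (306 °C − 35.7 °C)/0.2495 = 1080 W

Q = 1080 W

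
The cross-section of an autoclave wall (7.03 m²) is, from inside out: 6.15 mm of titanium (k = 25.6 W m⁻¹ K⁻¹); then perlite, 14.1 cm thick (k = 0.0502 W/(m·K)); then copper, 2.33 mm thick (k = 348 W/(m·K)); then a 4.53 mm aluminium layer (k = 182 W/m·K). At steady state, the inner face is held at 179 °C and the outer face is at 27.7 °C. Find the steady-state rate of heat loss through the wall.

Q = 379 W

Resistance network (inner→outer):
  R_titanium = L/(kA) = 0.00615/(25.6·7.03) = 3.417×10^-5 K/W
  R_perlite = L/(kA) = 0.141/(0.0502·7.03) = 0.3995 K/W
  R_copper = L/(kA) = 0.00233/(348·7.03) = 9.524×10^-7 K/W
  R_aluminium = L/(kA) = 0.00453/(182·7.03) = 3.541×10^-6 K/W
ΣR = 3.417×10^-5 + 0.3995 + 9.524×10^-7 + 3.541×10^-6 = 0.3995 K/W
Q = ΔT/ΣR = (179 °C − 27.7 °C)/0.3995 = 379 W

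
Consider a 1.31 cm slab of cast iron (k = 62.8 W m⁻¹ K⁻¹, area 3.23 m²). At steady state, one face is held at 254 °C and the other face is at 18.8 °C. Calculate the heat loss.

Q = kA·ΔT/L = 62.8 × 3.23 × |254 °C − 18.8 °C| / 0.0131 = 3.64×10^6 W

Q = 3.64×10^6 W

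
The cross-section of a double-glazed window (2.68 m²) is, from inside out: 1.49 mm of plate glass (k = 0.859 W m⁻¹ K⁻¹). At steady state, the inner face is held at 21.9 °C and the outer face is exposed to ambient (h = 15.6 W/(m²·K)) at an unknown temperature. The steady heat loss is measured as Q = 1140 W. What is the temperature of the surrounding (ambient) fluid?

T_out = -6.11 °C

Sum the resistances:
  R_plate glass = L/(kA) = 0.00149/(0.859·2.68) = 6.472×10^-4 K/W
  R_conv,out = 1/(hA) = 1/(15.6·2.68) = 0.02392 K/W
ΣR = 0.02457 K/W
ΔT = Q·ΣR = 1140 × 0.02457 = 28.01 K
Heat flows outward, so T_out = T_in − ΔT = 21.9 − 28.01 = -6.11 °C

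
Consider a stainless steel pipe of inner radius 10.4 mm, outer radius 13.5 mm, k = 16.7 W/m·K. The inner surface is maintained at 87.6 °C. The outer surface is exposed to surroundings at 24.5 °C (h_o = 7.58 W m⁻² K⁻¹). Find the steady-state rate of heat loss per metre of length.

Q' = 40.5 W/m

Treat each layer as a resistance in series:
  R'_stainless steel = ln(0.0135/0.0104)/(2πk) = 0.2609/(2π·16.7) = 0.002486 m·K/W
  R'_conv,out = 1/(2πr h) = 1/(2π·0.0135·7.58) = 1.555 m·K/W
ΣR = 0.002486 + 1.555 = 1.557 m·K/W
Q' = ΔT/ΣR = (87.6 °C − 24.5 °C)/1.557 = 40.5 W/m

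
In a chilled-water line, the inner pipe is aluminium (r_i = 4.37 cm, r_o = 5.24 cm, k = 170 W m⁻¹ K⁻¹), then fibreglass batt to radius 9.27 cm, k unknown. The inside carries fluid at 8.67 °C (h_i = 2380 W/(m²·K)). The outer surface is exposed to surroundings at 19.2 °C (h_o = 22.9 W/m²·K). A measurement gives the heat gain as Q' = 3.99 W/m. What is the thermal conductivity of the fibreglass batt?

ΣR = ΔT/Q' = |8.67 − 19.2|/3.99 = 2.639 m·K/W
Known resistances:
  R'_conv,in = 1/(2πr h) = 1/(2π·0.0437·2380) = 0.001530 m·K/W
  R'_aluminium = ln(0.0524/0.0437)/(2πk) = 0.1816/(2π·170) = 1.700×10^-4 m·K/W
  R'_conv,out = 1/(2πr h) = 1/(2π·0.0927·22.9) = 0.07497 m·K/W
R_fibreglass batt = ΣR − ΣR_known = 2.639 − 0.07667 = 2.562 m·K/W
ln(r₂/r₁)/(2πk) = 2.562 ⇒ k = 0.5705/(2π·2.562) = 0.0354 W/m·K

k = 0.0354 W/m·K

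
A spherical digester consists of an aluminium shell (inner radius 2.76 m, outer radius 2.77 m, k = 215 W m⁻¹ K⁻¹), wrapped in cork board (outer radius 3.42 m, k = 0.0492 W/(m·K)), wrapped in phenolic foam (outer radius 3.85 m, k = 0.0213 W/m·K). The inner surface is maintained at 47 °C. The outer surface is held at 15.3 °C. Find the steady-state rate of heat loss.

Series thermal resistances, inner to outer:
  R_aluminium = (1/2.76 − 1/2.77)/(4πk) = 0.001308/(4π·215) = 4.841×10^-7 K/W
  R_cork board = (1/2.77 − 1/3.42)/(4πk) = 0.06861/(4π·0.0492) = 0.1110 K/W
  R_phenolic foam = (1/3.42 − 1/3.85)/(4πk) = 0.03266/(4π·0.0213) = 0.1220 K/W
ΣR = 4.841×10^-7 + 0.1110 + 0.1220 = 0.2330 K/W
Q = ΔT/ΣR = (47 °C − 15.3 °C)/0.2330 = 136 W

Q = 136 W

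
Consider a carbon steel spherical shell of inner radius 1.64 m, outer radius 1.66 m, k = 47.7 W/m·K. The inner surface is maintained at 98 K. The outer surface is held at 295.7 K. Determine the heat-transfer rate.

Q = 4πk·ΔT/(1/r₁ − 1/r₂) = 4π × 47.7 × 197.7 / (1/1.64 − 1/1.66) = 1.61×10^7 W

Q = 1.61×10^7 W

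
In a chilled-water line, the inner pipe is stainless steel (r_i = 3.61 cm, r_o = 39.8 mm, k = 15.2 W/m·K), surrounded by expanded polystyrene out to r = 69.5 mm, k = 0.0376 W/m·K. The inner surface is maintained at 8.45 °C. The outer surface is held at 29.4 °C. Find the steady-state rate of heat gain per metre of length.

Q' = 8.87 W/m

Treat each layer as a resistance in series:
  R'_stainless steel = ln(0.0398/0.0361)/(2πk) = 0.09757/(2π·15.2) = 0.001022 m·K/W
  R'_expanded polystyrene = ln(0.0695/0.0398)/(2πk) = 0.5575/(2π·0.0376) = 2.360 m·K/W
ΣR = 0.001022 + 2.360 = 2.361 m·K/W
Q' = ΔT/ΣR = (8.45 °C − 29.4 °C)/2.361 = -8.87 W/m
(Negative Q' ⇒ heat flows inward; heat gain = 8.87 W/m.)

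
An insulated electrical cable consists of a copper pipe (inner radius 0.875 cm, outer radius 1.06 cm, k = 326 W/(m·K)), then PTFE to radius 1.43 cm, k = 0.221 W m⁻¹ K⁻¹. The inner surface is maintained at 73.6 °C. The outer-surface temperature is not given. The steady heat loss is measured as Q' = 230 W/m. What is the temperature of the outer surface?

Series resistances:
  R'_copper = ln(0.0106/0.00875)/(2πk) = 0.1918/(2π·326) = 9.364×10^-5 m·K/W
  R'_PTFE = ln(0.0143/0.0106)/(2πk) = 0.2994/(2π·0.221) = 0.2156 m·K/W
ΣR = 0.2157 m·K/W
ΔT = Q'·ΣR = 230 × 0.2157 = 49.61 K
Heat flows outward, so T_out = T_in − ΔT = 73.6 − 49.61 = 24.0 °C

T_out = 24.0 °C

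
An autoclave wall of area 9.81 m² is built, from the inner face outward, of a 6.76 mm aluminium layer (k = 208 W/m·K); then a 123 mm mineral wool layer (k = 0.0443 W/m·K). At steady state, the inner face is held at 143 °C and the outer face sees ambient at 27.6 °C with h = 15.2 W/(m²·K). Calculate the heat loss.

Q = 398 W

Series thermal resistances, inner to outer:
  R_aluminium = L/(kA) = 0.00676/(208·9.81) = 3.313×10^-6 K/W
  R_mineral wool = L/(kA) = 0.123/(0.0443·9.81) = 0.2830 K/W
  R_conv,out = 1/(hA) = 1/(15.2·9.81) = 0.006706 K/W
ΣR = 3.313×10^-6 + 0.2830 + 0.006706 = 0.2897 K/W
Q = ΔT/ΣR = (143 °C − 27.6 °C)/0.2897 = 398 W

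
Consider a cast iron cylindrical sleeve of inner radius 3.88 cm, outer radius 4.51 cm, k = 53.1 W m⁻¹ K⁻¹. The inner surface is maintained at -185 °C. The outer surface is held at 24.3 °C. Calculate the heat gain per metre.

Q' = 2πk·ΔT/ln(r₂/r₁) = 2π × 53.1 × 209.3 / ln(0.0451/0.0388) = 4.64×10^5 W/m

Q' = 4.64×10^5 W/m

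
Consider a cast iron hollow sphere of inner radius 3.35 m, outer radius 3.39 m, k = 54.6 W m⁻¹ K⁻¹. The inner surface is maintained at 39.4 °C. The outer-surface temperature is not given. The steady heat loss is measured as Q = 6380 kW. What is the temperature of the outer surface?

T_out = 6.65 °C

Series resistances:
  R_cast iron = (1/3.35 − 1/3.39)/(4πk) = 0.003522/(4π·54.6) = 5.133×10^-6 K/W
ΣR = 5.133×10^-6 K/W
ΔT = Q·ΣR = 6.38×10^6 × 5.133×10^-6 = 32.75 K
Heat flows outward, so T_out = T_in − ΔT = 39.4 − 32.75 = 6.65 °C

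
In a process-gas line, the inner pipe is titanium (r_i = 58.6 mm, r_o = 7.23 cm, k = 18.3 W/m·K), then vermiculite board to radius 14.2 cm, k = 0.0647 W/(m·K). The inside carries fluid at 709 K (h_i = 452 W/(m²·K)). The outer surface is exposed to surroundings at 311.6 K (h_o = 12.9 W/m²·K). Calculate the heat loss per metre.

Resistance network (inner→outer):
  R'_conv,in = 1/(2πr h) = 1/(2π·0.0586·452) = 0.006009 m·K/W
  R'_titanium = ln(0.0723/0.0586)/(2πk) = 0.2101/(2π·18.3) = 0.001827 m·K/W
  R'_vermiculite board = ln(0.142/0.0723)/(2πk) = 0.6750/(2π·0.0647) = 1.660 m·K/W
  R'_conv,out = 1/(2πr h) = 1/(2π·0.142·12.9) = 0.08688 m·K/W
ΣR = 0.006009 + 0.001827 + 1.660 + 0.08688 = 1.755 m·K/W
Q' = ΔT/ΣR = (709 K − 311.6 K)/1.755 = 226 W/m

Q' = 226 W/m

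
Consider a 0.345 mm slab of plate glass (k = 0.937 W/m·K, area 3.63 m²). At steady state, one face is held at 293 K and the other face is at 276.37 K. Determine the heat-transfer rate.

Q = kA·ΔT/L = 0.937 × 3.63 × |293 K − 276.37 K| / 3.45×10^-4 = 1.64×10^5 W

Q = 164 kW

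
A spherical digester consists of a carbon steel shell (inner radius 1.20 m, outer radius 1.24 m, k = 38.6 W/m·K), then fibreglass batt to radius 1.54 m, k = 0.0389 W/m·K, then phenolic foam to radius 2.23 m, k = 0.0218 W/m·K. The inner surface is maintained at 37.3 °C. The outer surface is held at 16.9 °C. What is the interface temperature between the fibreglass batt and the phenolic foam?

T = 31.1 °C

Treat each layer as a resistance in series:
  R_carbon steel = (1/1.20 − 1/1.24)/(4πk) = 0.02688/(4π·38.6) = 5.542×10^-5 K/W
  R_fibreglass batt = (1/1.24 − 1/1.54)/(4πk) = 0.1571/(4π·0.0389) = 0.3214 K/W
  R_phenolic foam = (1/1.54 − 1/2.23)/(4πk) = 0.2009/(4π·0.0218) = 0.7334 K/W
ΣR = 5.542×10^-5 + 0.3214 + 0.7334 = 1.055 K/W
Q = ΔT/ΣR = (37.3 °C − 16.9 °C)/1.055 = 19.34 W
From the inner boundary to the fibreglass batt/phenolic foam interface, ΣR_partial = 0.3215 K/W.
T_interface = T_in − Q·ΣR_partial = 37.3 °C − (19.34)(0.3215) = 31.1 °C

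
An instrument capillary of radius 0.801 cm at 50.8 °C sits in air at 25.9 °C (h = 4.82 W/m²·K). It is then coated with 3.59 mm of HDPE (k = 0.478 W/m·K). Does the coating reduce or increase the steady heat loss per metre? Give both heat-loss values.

increases: 6.04 → 8.38 W/m

Critical radius for a cylinder: r_cr = k/h = 0.0992 m = 9.92 cm.
Outer radius after coating: r₂ = 0.00801 + 0.00359 = 0.01160 m.
Since r₁ < r_cr and r₂ ≤ r_cr, the coating moves toward the maximum at r_cr — heat loss rises.
Bare: R = 1/(2πr₁h) = 4.122 m·K/W; Q = 24.9/4.122 = 6.04 W/m.
Coated: R = R_cond + R_conv = 2.970 m·K/W; Q = 24.9/2.970 = 8.38 W/m.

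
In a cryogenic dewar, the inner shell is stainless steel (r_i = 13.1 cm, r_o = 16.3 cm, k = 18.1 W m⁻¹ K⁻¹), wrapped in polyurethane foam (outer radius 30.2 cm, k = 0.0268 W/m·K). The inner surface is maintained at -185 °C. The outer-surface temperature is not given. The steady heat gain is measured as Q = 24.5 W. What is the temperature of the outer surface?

Series resistances:
  R_stainless steel = (1/0.131 − 1/0.163)/(4πk) = 1.499/(4π·18.1) = 0.006589 K/W
  R_polyurethane foam = (1/0.163 − 1/0.302)/(4πk) = 2.824/(4π·0.0268) = 8.384 K/W
ΣR = 8.391 K/W
ΔT = Q·ΣR = 24.5 × 8.391 = 205.6 K
Heat flows inward, so T_out = T_in + ΔT = -185 + 205.6 = 20.6 °C

T_out = 20.6 °C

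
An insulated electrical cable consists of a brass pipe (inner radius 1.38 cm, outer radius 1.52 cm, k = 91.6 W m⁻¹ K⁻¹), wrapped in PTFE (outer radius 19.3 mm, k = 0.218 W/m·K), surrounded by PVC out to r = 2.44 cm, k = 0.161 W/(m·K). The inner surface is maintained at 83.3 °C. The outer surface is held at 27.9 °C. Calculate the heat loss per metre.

Resistance network (inner→outer):
  R'_brass = ln(0.0152/0.0138)/(2πk) = 0.09663/(2π·91.6) = 1.679×10^-4 m·K/W
  R'_PTFE = ln(0.0193/0.0152)/(2πk) = 0.2388/(2π·0.218) = 0.1743 m·K/W
  R'_PVC = ln(0.0244/0.0193)/(2πk) = 0.2345/(2π·0.161) = 0.2318 m·K/W
ΣR = 1.679×10^-4 + 0.1743 + 0.2318 = 0.4063 m·K/W
Q' = ΔT/ΣR = (83.3 °C − 27.9 °C)/0.4063 = 136 W/m

Q' = 136 W/m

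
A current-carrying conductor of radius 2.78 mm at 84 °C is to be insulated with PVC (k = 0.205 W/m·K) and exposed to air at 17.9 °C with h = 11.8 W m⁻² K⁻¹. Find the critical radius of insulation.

r_cr = 1.74 cm

For a cylinder, r_cr = k_ins/h = 0.205/11.8 = 0.0174 m = 1.74 cm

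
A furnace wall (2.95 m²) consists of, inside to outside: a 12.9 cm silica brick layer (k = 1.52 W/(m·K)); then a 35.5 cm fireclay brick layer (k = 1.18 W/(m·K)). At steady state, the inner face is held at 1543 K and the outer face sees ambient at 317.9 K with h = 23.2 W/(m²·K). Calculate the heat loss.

Q = 8.43 kW

Treat each layer as a resistance in series:
  R_silica brick = L/(kA) = 0.129/(1.52·2.95) = 0.02877 K/W
  R_fireclay brick = L/(kA) = 0.355/(1.18·2.95) = 0.1020 K/W
  R_conv,out = 1/(hA) = 1/(23.2·2.95) = 0.01461 K/W
ΣR = 0.02877 + 0.1020 + 0.01461 = 0.1454 K/W
Q = ΔT/ΣR = (1543 K − 317.9 K)/0.1454 = 8430 W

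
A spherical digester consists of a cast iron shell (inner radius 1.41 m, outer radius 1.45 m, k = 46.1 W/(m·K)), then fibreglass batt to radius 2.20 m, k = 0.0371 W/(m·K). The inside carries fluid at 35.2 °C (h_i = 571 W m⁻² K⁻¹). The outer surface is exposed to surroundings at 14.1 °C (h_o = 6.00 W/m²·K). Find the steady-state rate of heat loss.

Q = 41.6 W

Series thermal resistances, inner to outer:
  R_conv,in = 1/(4πr²h) = 1/(4π·1.41²·571) = 7.010×10^-5 K/W
  R_cast iron = (1/1.41 − 1/1.45)/(4πk) = 0.01956/(4π·46.1) = 3.377×10^-5 K/W
  R_fibreglass batt = (1/1.45 − 1/2.20)/(4πk) = 0.2351/(4π·0.0371) = 0.5043 K/W
  R_conv,out = 1/(4πr²h) = 1/(4π·2.20²·6.00) = 0.002740 K/W
ΣR = 7.010×10^-5 + 3.377×10^-5 + 0.5043 + 0.002740 = 0.5071 K/W
Q = ΔT/ΣR = (35.2 °C − 14.1 °C)/0.5071 = 41.6 W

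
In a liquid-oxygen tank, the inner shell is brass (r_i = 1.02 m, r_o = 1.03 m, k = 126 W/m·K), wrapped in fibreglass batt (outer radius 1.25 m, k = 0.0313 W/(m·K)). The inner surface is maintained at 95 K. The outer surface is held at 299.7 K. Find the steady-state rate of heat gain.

Series thermal resistances, inner to outer:
  R_brass = (1/1.02 − 1/1.03)/(4πk) = 0.009518/(4π·126) = 6.011×10^-6 K/W
  R_fibreglass batt = (1/1.03 − 1/1.25)/(4πk) = 0.1709/(4π·0.0313) = 0.4344 K/W
ΣR = 6.011×10^-6 + 0.4344 = 0.4344 K/W
Q = ΔT/ΣR = (95 K − 299.7 K)/0.4344 = -471 W
(Negative Q ⇒ heat flows inward; heat gain = 471 W.)

Q = 471 W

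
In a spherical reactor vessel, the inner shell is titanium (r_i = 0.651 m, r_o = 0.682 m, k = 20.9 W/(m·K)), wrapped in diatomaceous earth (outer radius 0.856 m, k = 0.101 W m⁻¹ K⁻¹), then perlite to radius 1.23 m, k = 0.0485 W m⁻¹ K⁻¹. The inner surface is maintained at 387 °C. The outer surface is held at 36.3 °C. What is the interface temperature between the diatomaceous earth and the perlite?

Treat each layer as a resistance in series:
  R_titanium = (1/0.651 − 1/0.682)/(4πk) = 0.06982/(4π·20.9) = 2.659×10^-4 K/W
  R_diatomaceous earth = (1/0.682 − 1/0.856)/(4πk) = 0.2981/(4π·0.101) = 0.2348 K/W
  R_perlite = (1/0.856 − 1/1.23)/(4πk) = 0.3552/(4π·0.0485) = 0.5828 K/W
ΣR = 2.659×10^-4 + 0.2348 + 0.5828 = 0.8179 K/W
Q = ΔT/ΣR = (387 °C − 36.3 °C)/0.8179 = 428.8 W
From the inner boundary to the diatomaceous earth/perlite interface, ΣR_partial = 0.2351 K/W.
T_interface = T_in − Q·ΣR_partial = 387 °C − (428.8)(0.2351) = 286 °C

T = 286 °C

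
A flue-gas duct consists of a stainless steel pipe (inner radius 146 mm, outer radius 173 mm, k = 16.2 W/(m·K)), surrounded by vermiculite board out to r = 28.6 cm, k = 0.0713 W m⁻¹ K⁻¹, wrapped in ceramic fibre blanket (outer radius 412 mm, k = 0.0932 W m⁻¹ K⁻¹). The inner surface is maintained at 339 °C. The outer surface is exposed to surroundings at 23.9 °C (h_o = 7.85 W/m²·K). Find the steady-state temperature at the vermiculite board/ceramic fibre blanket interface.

Resistance network (inner→outer):
  R'_stainless steel = ln(0.173/0.146)/(2πk) = 0.1697/(2π·16.2) = 0.001667 m·K/W
  R'_vermiculite board = ln(0.286/0.173)/(2πk) = 0.5027/(2π·0.0713) = 1.122 m·K/W
  R'_ceramic fibre blanket = ln(0.412/0.286)/(2πk) = 0.3650/(2π·0.0932) = 0.6234 m·K/W
  R'_conv,out = 1/(2πr h) = 1/(2π·0.412·7.85) = 0.04921 m·K/W
ΣR = 0.001667 + 1.122 + 0.6234 + 0.04921 = 1.796 m·K/W
Q' = ΔT/ΣR = (339 °C − 23.9 °C)/1.796 = 175.4 W/m
From the inner boundary to the vermiculite board/ceramic fibre blanket interface, ΣR_partial = 1.124 m·K/W.
T_interface = T_in − Q'·ΣR_partial = 339 °C − (175.4)(1.124) = 142 °C

T = 142 °C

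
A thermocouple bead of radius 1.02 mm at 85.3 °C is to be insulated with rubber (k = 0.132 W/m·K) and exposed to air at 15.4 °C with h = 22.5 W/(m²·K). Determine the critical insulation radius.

For a sphere, r_cr = 2k_ins/h = 2·0.132/22.5 = 0.0117 m = 1.17 cm

r_cr = 1.17 cm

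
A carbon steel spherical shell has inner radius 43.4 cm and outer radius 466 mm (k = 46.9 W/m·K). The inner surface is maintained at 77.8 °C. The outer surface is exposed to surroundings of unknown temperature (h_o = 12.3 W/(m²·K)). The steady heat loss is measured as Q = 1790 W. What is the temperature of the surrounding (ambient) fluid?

Series resistances:
  R_carbon steel = (1/0.434 − 1/0.466)/(4πk) = 0.1582/(4π·46.9) = 2.685×10^-4 K/W
  R_conv,out = 1/(4πr²h) = 1/(4π·0.466²·12.3) = 0.02979 K/W
ΣR = 0.03006 K/W
ΔT = Q·ΣR = 1790 × 0.03006 = 53.81 K
Heat flows outward, so T_out = T_in − ΔT = 77.8 − 53.81 = 24.0 °C

T_out = 24.0 °C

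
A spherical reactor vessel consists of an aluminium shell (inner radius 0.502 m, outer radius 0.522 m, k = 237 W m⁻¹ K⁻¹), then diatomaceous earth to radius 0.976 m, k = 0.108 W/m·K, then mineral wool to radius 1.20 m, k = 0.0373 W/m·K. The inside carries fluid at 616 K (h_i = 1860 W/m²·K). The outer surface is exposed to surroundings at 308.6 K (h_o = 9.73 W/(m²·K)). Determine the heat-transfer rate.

Q = 287 W

Resistance network (inner→outer):
  R_conv,in = 1/(4πr²h) = 1/(4π·0.502²·1860) = 1.698×10^-4 K/W
  R_aluminium = (1/0.502 − 1/0.522)/(4πk) = 0.07632/(4π·237) = 2.563×10^-5 K/W
  R_diatomaceous earth = (1/0.522 − 1/0.976)/(4πk) = 0.8911/(4π·0.108) = 0.6566 K/W
  R_mineral wool = (1/0.976 − 1/1.20)/(4πk) = 0.1913/(4π·0.0373) = 0.4080 K/W
  R_conv,out = 1/(4πr²h) = 1/(4π·1.20²·9.73) = 0.005680 K/W
ΣR = 1.698×10^-4 + 2.563×10^-5 + 0.6566 + 0.4080 + 0.005680 = 1.070 K/W
Q = ΔT/ΣR = (616 K − 308.6 K)/1.070 = 287 W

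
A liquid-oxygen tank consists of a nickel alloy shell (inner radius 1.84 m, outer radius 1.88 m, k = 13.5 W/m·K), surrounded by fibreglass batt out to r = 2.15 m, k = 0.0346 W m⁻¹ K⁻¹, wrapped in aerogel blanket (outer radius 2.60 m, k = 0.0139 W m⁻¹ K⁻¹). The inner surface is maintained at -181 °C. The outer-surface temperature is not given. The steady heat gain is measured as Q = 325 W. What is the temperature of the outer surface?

T_out = 18.7 °C

Series resistances:
  R_nickel alloy = (1/1.84 − 1/1.88)/(4πk) = 0.01156/(4π·13.5) = 6.816×10^-5 K/W
  R_fibreglass batt = (1/1.88 − 1/2.15)/(4πk) = 0.06680/(4π·0.0346) = 0.1536 K/W
  R_aerogel blanket = (1/2.15 − 1/2.60)/(4πk) = 0.08050/(4π·0.0139) = 0.4609 K/W
ΣR = 0.6146 K/W
ΔT = Q·ΣR = 325 × 0.6146 = 199.7 K
Heat flows inward, so T_out = T_in + ΔT = -181 + 199.7 = 18.7 °C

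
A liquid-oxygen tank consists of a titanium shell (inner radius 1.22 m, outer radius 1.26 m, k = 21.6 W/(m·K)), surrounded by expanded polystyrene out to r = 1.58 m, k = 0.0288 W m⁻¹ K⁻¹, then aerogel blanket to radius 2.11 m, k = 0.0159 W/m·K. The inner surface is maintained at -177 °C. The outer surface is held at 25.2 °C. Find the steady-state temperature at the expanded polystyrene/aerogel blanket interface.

T = -105 °C

Treat each layer as a resistance in series:
  R_titanium = (1/1.22 − 1/1.26)/(4πk) = 0.02602/(4π·21.6) = 9.587×10^-5 K/W
  R_expanded polystyrene = (1/1.26 − 1/1.58)/(4πk) = 0.1607/(4π·0.0288) = 0.4441 K/W
  R_aerogel blanket = (1/1.58 − 1/2.11)/(4πk) = 0.1590/(4π·0.0159) = 0.7957 K/W
ΣR = 9.587×10^-5 + 0.4441 + 0.7957 = 1.240 K/W
Q = ΔT/ΣR = (-177 °C − 25.2 °C)/1.240 = -163.1 W
From the inner boundary to the expanded polystyrene/aerogel blanket interface, ΣR_partial = 0.4442 K/W.
T_interface = T_in − Q·ΣR_partial = -177 °C − (-163.1)(0.4442) = -105 °C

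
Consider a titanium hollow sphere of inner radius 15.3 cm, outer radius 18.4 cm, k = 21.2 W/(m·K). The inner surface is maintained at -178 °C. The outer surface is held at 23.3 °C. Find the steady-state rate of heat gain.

Q = 4πk·ΔT/(1/r₁ − 1/r₂) = 4π × 21.2 × 201.3 / (1/0.153 − 1/0.184) = 48700 W

Q = 48.7 kW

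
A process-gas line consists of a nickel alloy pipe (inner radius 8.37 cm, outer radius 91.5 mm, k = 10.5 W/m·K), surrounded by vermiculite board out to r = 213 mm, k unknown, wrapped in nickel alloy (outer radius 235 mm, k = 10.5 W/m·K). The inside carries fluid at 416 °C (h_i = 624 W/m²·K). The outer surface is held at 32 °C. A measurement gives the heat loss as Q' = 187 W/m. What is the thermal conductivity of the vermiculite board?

k = 0.0657 W/m·K

ΣR = ΔT/Q' = |416 − 32|/187 = 2.053 m·K/W
Known resistances:
  R'_conv,in = 1/(2πr h) = 1/(2π·0.0837·624) = 0.003047 m·K/W
  R'_nickel alloy = ln(0.0915/0.0837)/(2πk) = 0.08910/(2π·10.5) = 0.001351 m·K/W
  R'_nickel alloy = ln(0.235/0.213)/(2πk) = 0.09829/(2π·10.5) = 0.001490 m·K/W
R_vermiculite board = ΣR − ΣR_known = 2.053 − 0.005888 = 2.047 m·K/W
ln(r₂/r₁)/(2πk) = 2.047 ⇒ k = 0.8450/(2π·2.047) = 0.0657 W/m·K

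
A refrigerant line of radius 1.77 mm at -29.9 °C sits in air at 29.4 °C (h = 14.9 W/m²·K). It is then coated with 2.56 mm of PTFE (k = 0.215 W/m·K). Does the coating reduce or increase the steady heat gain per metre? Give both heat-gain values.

increases: 9.83 → 19.0 W/m

Critical radius for a cylinder: r_cr = k/h = 0.0144 m = 1.44 cm.
Outer radius after coating: r₂ = 0.00177 + 0.00256 = 0.00433 m.
Since r₁ < r_cr and r₂ ≤ r_cr, the coating moves toward the maximum at r_cr — heat gain rises.
Bare: R = 1/(2πr₁h) = 6.035 m·K/W; Q = 59.3/6.035 = 9.83 W/m.
Coated: R = R_cond + R_conv = 3.129 m·K/W; Q = 59.3/3.129 = 19.0 W/m.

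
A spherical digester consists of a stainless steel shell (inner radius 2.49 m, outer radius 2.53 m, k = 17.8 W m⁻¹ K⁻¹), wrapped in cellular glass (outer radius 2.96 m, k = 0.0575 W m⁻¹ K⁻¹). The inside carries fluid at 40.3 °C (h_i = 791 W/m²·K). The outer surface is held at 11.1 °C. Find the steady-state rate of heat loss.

Treat each layer as a resistance in series:
  R_conv,in = 1/(4πr²h) = 1/(4π·2.49²·791) = 1.623×10^-5 K/W
  R_stainless steel = (1/2.49 − 1/2.53)/(4πk) = 0.006350/(4π·17.8) = 2.839×10^-5 K/W
  R_cellular glass = (1/2.53 − 1/2.96)/(4πk) = 0.05742/(4π·0.0575) = 0.07947 K/W
ΣR = 1.623×10^-5 + 2.839×10^-5 + 0.07947 = 0.07951 K/W
Q = ΔT/ΣR = (40.3 °C − 11.1 °C)/0.07951 = 367 W

Q = 367 W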